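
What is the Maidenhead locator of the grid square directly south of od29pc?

OD29pb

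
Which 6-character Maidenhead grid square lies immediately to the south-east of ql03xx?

Longitude subsquare x = 23; +1 → 24, wraps to 0 = a, carry into square.
Longitude square 0; +1 → 1.
Latitude subsquare x = 23; −1 → 22 = w.

QL13aw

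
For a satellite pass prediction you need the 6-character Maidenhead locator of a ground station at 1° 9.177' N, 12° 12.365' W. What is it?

Offset from 180°W / 90°S: lon 167.7939°, lat 91.1530°.
Field: 167.7939/20 → 8 → I, 91.1530/10 → 9 → J; chars IJ.
Square: 7.7939/2 → 3, 1.1530/1 → 1; chars 31.
Subsquare: 1.7939/0.0833333 → 21 → v, 0.1530/0.0416667 → 3 → d; chars vd.

IJ31vd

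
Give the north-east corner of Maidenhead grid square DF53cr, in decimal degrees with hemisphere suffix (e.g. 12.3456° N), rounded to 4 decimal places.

36.2500° S, 109.7500° W

Field D=3, F=5: +3·20° lon, +5·10° lat → SW at lon -120°, lat -40°.
Square 5, 3: +5·2° lon, +3·1° lat → SW at lon -110°, lat -37°.
Subsquare c=2, r=17: +2·0.0833333° lon, +17·0.0416667° lat → SW at lon -109.833°, lat -36.2917°.
Cell spans 0.0833333° lon × 0.0416667° lat. NE corner is SW corner plus one full cell.
latitude 36.2500° S, longitude 109.7500° W.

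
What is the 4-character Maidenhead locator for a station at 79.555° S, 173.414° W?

Shift to the Maidenhead origin (180°W, 90°S): lon 6.59, lat 10.44.
Field: lon ⌊6.59/20⌋ = 0 → A; lat ⌊10.44/10⌋ = 1 → B.
Square: lon ⌊6.59/2⌋ = 3; lat ⌊0.44/1⌋ = 0.

AB30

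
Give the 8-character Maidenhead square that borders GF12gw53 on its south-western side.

GF12gw42

Longitude extended square 5; −1 → 4.
Latitude extended square 3; −1 → 2.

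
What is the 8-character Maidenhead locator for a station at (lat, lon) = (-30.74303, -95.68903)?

Shift to the Maidenhead origin (180°W, 90°S): lon 84.31097, lat 59.25697.
Field (20°×10°, letters A–R): lon ⌊84.31097/20⌋ = 4 → E; lat ⌊59.25697/10⌋ = 5 → F.
Square (2°×1°, digits 0–9): lon ⌊4.31097/2⌋ = 2; lat ⌊9.25697/1⌋ = 9.
Subsquare (5′×2.5′, letters a–x): lon ⌊0.31097/0.0833333⌋ = 3 → d; lat ⌊0.25697/0.0416667⌋ = 6 → g.
Extended square (30″×15″, digits 0–9): lon ⌊0.06097/0.00833333⌋ = 7; lat ⌊0.00697/0.00416667⌋ = 1.

EF29dg71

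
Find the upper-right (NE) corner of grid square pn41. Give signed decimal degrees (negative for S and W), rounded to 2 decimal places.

Field P=15, N=13: +15·20° lon, +13·10° lat → SW at lon 120°, lat 40°.
Square 4, 1: +4·2° lon, +1·1° lat → SW at lon 128°, lat 41°.
Cell spans 2° lon × 1° lat. NE corner is SW corner plus one full cell.
latitude 42.00, longitude 130.00.

42.00, 130.00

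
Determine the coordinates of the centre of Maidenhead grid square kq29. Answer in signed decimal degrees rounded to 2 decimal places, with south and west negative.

Field K=10, Q=16: +10·20° lon, +16·10° lat → SW at lon 20°, lat 70°.
Square 2, 9: +2·2° lon, +9·1° lat → SW at lon 24°, lat 79°.
Cell spans 2° lon × 1° lat. Centre is SW corner plus half of each.
latitude 79.50, longitude 25.00.

79.50, 25.00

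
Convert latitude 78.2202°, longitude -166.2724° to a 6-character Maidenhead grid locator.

AQ68uf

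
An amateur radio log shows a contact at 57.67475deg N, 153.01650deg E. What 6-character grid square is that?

QO67mq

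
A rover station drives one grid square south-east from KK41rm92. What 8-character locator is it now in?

Longitude extended square 9; +1 → 10, wraps to 0, carry into subsquare.
Longitude subsquare r = 17; +1 → 18 = s.
Latitude extended square 2; −1 → 1.

KK41sm01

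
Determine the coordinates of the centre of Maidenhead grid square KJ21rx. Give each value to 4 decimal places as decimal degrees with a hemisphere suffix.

Field K=10, J=9: +10·20° lon, +9·10° lat → SW at lon 20°, lat 0°.
Square 2, 1: +2·2° lon, +1·1° lat → SW at lon 24°, lat 1°.
Subsquare r=17, x=23: +17·0.0833333° lon, +23·0.0416667° lat → SW at lon 25.4167°, lat 1.95833°.
Cell spans 0.0833333° lon × 0.0416667° lat. Centre is SW corner plus half of each.
latitude 1.9792° N, longitude 25.4583° E.

1.9792° N, 25.4583° E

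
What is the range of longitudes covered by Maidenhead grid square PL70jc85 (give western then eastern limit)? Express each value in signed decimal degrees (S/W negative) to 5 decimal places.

Field P=15, L=11: +15·20° lon, +11·10° lat → SW at lon 120°, lat 20°.
Square 7, 0: +7·2° lon, +0·1° lat → SW at lon 134°, lat 20°.
Subsquare j=9, c=2: +9·0.0833333° lon, +2·0.0416667° lat → SW at lon 134.75°, lat 20.0833°.
Extended square 8, 5: +8·0.00833333° lon, +5·0.00416667° lat → SW at lon 134.817°, lat 20.1042°.
Cell spans 0.00833333° lon × 0.00416667° lat.
west 134.81667, east 134.82500.

134.81667, 134.82500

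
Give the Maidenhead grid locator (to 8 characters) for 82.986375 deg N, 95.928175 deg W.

ER22ax86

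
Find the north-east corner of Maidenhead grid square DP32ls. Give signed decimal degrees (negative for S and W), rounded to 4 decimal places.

62.7917, -113.0000

Field D=3, P=15: +3·20° lon, +15·10° lat → SW at lon -120°, lat 60°.
Square 3, 2: +3·2° lon, +2·1° lat → SW at lon -114°, lat 62°.
Subsquare l=11, s=18: +11·0.0833333° lon, +18·0.0416667° lat → SW at lon -113.083°, lat 62.75°.
Cell spans 0.0833333° lon × 0.0416667° lat. NE corner is SW corner plus one full cell.
latitude 62.7917, longitude -113.0000.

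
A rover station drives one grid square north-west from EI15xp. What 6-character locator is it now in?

Longitude subsquare x = 23; −1 → 22 = w.
Latitude subsquare p = 15; +1 → 16 = q.

EI15wq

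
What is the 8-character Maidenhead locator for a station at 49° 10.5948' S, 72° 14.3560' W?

FE30vt17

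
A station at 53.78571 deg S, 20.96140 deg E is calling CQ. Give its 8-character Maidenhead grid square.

KD06lf51

Offset from 180°W / 90°S: lon 200.96140°, lat 36.21429°.
Field: lon ⌊200.96140/20⌋ = 10 → K; lat ⌊36.21429/10⌋ = 3 → D.
Square: lon ⌊0.96140/2⌋ = 0; lat ⌊6.21429/1⌋ = 6.
Subsquare: lon ⌊0.96140/0.0833333⌋ = 11 → l; lat ⌊0.21429/0.0416667⌋ = 5 → f.
Extended square: lon ⌊0.04473/0.00833333⌋ = 5; lat ⌊0.00596/0.00416667⌋ = 1.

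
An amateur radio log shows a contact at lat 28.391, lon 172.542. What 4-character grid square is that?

Add 180° to longitude and 90° to latitude: 352.54, 118.39.
Field: 352.54/20 → 17 → R, 118.39/10 → 11 → L; chars RL.
Square: 12.54/2 → 6, 8.39/1 → 8; chars 68.

RL68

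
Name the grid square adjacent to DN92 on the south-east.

EN01

Longitude square 9; +1 → 10, wraps to 0, carry into field.
Longitude field D = 3; +1 → 4 = E.
Latitude square 2; −1 → 1.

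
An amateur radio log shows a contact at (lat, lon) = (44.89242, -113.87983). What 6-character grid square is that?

DN34bv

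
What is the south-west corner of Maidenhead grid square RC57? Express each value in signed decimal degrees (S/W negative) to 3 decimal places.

-63.000, 170.000

Field R=17, C=2: +17·20° lon, +2·10° lat → SW at lon 160°, lat -70°.
Square 5, 7: +5·2° lon, +7·1° lat → SW at lon 170°, lat -63°.
latitude -63.000, longitude 170.000.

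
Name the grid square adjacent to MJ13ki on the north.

MJ13kj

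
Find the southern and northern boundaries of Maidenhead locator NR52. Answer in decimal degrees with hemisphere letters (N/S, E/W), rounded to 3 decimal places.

Field N=13, R=17: +13·20° lon, +17·10° lat → SW at lon 80°, lat 80°.
Square 5, 2: +5·2° lon, +2·1° lat → SW at lon 90°, lat 82°.
Cell spans 2° lon × 1° lat.
south 82.000° N, north 83.000° N.

82.000° N, 83.000° N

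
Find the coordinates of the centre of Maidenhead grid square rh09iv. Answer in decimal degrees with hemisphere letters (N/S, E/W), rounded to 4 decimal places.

10.1042° S, 160.7083° E

Field R=17, H=7: +17·20° lon, +7·10° lat → SW at lon 160°, lat -20°.
Square 0, 9: +0·2° lon, +9·1° lat → SW at lon 160°, lat -11°.
Subsquare i=8, v=21: +8·0.0833333° lon, +21·0.0416667° lat → SW at lon 160.667°, lat -10.125°.
Cell spans 0.0833333° lon × 0.0416667° lat. Centre is SW corner plus half of each.
latitude 10.1042° S, longitude 160.7083° E.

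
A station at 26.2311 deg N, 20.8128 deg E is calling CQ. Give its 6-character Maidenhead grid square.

KL06jf

Add 180° to longitude and 90° to latitude: 200.8128, 116.2311.
Field (20°×10°, letters A–R): lon ⌊200.8128/20⌋ = 10 → K; lat ⌊116.2311/10⌋ = 11 → L.
Square (2°×1°, digits 0–9): lon ⌊0.8128/2⌋ = 0; lat ⌊6.2311/1⌋ = 6.
Subsquare (5′×2.5′, letters a–x): lon ⌊0.8128/0.0833333⌋ = 9 → j; lat ⌊0.2311/0.0416667⌋ = 5 → f.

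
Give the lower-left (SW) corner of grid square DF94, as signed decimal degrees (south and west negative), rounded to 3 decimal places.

Field D=3, F=5: +3·20° lon, +5·10° lat → SW at lon -120°, lat -40°.
Square 9, 4: +9·2° lon, +4·1° lat → SW at lon -102°, lat -36°.
latitude -36.000, longitude -102.000.

-36.000, -102.000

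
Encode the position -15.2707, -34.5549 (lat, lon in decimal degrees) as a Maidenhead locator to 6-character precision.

HH24rr

Add 180° to longitude and 90° to latitude: 145.4451, 74.7293.
Field: lon ⌊145.4451/20⌋ = 7 → H; lat ⌊74.7293/10⌋ = 7 → H.
Square: lon ⌊5.4451/2⌋ = 2; lat ⌊4.7293/1⌋ = 4.
Subsquare: lon ⌊1.4451/0.0833333⌋ = 17 → r; lat ⌊0.7293/0.0416667⌋ = 17 → r.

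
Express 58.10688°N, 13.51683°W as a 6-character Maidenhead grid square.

Offset from 180°W / 90°S: lon 166.4832°, lat 148.1069°.
Field: 166.4832/20 → 8 → I, 148.1069/10 → 14 → O; chars IO.
Square: 6.4832/2 → 3, 8.1069/1 → 8; chars 38.
Subsquare: 0.4832/0.0833333 → 5 → f, 0.1069/0.0416667 → 2 → c; chars fc.

IO38fc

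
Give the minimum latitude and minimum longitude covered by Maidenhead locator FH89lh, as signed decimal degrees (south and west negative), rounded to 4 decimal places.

Field F=5, H=7: +5·20° lon, +7·10° lat → SW at lon -80°, lat -20°.
Square 8, 9: +8·2° lon, +9·1° lat → SW at lon -64°, lat -11°.
Subsquare l=11, h=7: +11·0.0833333° lon, +7·0.0416667° lat → SW at lon -63.0833°, lat -10.7083°.
latitude -10.7083, longitude -63.0833.

-10.7083, -63.0833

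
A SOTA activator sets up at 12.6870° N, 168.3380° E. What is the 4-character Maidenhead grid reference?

Shift to the Maidenhead origin (180°W, 90°S): lon 348.34, lat 102.69.
Field: 348.34/20 → 17 → R, 102.69/10 → 10 → K; chars RK.
Square: 8.34/2 → 4, 2.69/1 → 2; chars 42.

RK42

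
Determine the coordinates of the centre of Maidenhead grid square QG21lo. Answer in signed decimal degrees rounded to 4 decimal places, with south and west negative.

Field Q=16, G=6: +16·20° lon, +6·10° lat → SW at lon 140°, lat -30°.
Square 2, 1: +2·2° lon, +1·1° lat → SW at lon 144°, lat -29°.
Subsquare l=11, o=14: +11·0.0833333° lon, +14·0.0416667° lat → SW at lon 144.917°, lat -28.4167°.
Cell spans 0.0833333° lon × 0.0416667° lat. Centre is SW corner plus half of each.
latitude -28.3958, longitude 144.9583.

-28.3958, 144.9583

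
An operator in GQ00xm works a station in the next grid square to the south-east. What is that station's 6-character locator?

GQ10al

Longitude subsquare x = 23; +1 → 24, wraps to 0 = a, carry into square.
Longitude square 0; +1 → 1.
Latitude subsquare m = 12; −1 → 11 = l.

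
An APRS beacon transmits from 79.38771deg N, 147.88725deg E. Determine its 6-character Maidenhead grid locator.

QQ39wj

Offset from 180°W / 90°S: lon 327.8872°, lat 169.3877°.
Field: 327.8872/20 → 16 → Q, 169.3877/10 → 16 → Q; chars QQ.
Square: 7.8872/2 → 3, 9.3877/1 → 9; chars 39.
Subsquare: 1.8872/0.0833333 → 22 → w, 0.3877/0.0416667 → 9 → j; chars wj.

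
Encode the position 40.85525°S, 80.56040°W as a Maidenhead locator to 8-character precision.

EE99rd24

Offset from 180°W / 90°S: lon 99.43960°, lat 49.14475°.
Field: 99.43960/20 → 4 → E, 49.14475/10 → 4 → E; chars EE.
Square: 19.43960/2 → 9, 9.14475/1 → 9; chars 99.
Subsquare: 1.43960/0.0833333 → 17 → r, 0.14475/0.0416667 → 3 → d; chars rd.
Extended square: 0.02293/0.00833333 → 2, 0.01975/0.00416667 → 4; chars 24.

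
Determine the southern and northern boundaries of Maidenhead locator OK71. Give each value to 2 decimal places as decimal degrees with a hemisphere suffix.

11.00° N, 12.00° N

Field O=14, K=10: +14·20° lon, +10·10° lat → SW at lon 100°, lat 10°.
Square 7, 1: +7·2° lon, +1·1° lat → SW at lon 114°, lat 11°.
Cell spans 2° lon × 1° lat.
south 11.00° N, north 12.00° N.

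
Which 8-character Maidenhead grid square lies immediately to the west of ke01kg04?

KE01jg94

Longitude extended square 0; −1 → -1, wraps to 9, carry into subsquare.
Longitude subsquare k = 10; −1 → 9 = j.
The latitude characters are unchanged.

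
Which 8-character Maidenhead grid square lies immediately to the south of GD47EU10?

GD47et19

Latitude extended square 0; −1 → -1, wraps to 9, carry into subsquare.
Latitude subsquare u = 20; −1 → 19 = t.
The longitude characters are unchanged.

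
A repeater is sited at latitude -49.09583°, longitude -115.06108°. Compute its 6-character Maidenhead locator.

Add 180° to longitude and 90° to latitude: 64.9389, 40.9042.
Field: lon ⌊64.9389/20⌋ = 3 → D; lat ⌊40.9042/10⌋ = 4 → E.
Square: lon ⌊4.9389/2⌋ = 2; lat ⌊0.9042/1⌋ = 0.
Subsquare: lon ⌊0.9389/0.0833333⌋ = 11 → l; lat ⌊0.9042/0.0416667⌋ = 21 → v.

DE20lv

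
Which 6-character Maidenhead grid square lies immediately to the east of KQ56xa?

KQ66aa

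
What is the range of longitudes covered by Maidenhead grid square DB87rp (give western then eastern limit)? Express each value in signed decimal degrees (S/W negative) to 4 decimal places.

-102.5833, -102.5000

Field D=3, B=1: +3·20° lon, +1·10° lat → SW at lon -120°, lat -80°.
Square 8, 7: +8·2° lon, +7·1° lat → SW at lon -104°, lat -73°.
Subsquare r=17, p=15: +17·0.0833333° lon, +15·0.0416667° lat → SW at lon -102.583°, lat -72.375°.
Cell spans 0.0833333° lon × 0.0416667° lat.
west -102.5833, east -102.5000.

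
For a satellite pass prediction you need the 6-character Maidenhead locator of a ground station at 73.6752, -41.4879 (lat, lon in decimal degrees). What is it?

GQ93gq

Add 180° to longitude and 90° to latitude: 138.5121, 163.6752.
Field: 138.5121/20 → 6 → G, 163.6752/10 → 16 → Q; chars GQ.
Square: 18.5121/2 → 9, 3.6752/1 → 3; chars 93.
Subsquare: 0.5121/0.0833333 → 6 → g, 0.6752/0.0416667 → 16 → q; chars gq.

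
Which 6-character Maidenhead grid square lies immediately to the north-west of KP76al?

KP66xm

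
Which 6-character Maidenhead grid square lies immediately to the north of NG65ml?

NG65mm

Latitude subsquare l = 11; +1 → 12 = m.
The longitude characters are unchanged.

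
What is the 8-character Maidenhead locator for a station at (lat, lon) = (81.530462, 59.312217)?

LR91pm77

Offset from 180°W / 90°S: lon 239.31222°, lat 171.53046°.
Field: lon ⌊239.31222/20⌋ = 11 → L; lat ⌊171.53046/10⌋ = 17 → R.
Square: lon ⌊19.31222/2⌋ = 9; lat ⌊1.53046/1⌋ = 1.
Subsquare: lon ⌊1.31222/0.0833333⌋ = 15 → p; lat ⌊0.53046/0.0416667⌋ = 12 → m.
Extended square: lon ⌊0.06222/0.00833333⌋ = 7; lat ⌊0.03046/0.00416667⌋ = 7.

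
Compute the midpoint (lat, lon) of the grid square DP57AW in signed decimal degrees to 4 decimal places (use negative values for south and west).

Field D=3, P=15: +3·20° lon, +15·10° lat → SW at lon -120°, lat 60°.
Square 5, 7: +5·2° lon, +7·1° lat → SW at lon -110°, lat 67°.
Subsquare a=0, w=22: +0·0.0833333° lon, +22·0.0416667° lat → SW at lon -110°, lat 67.9167°.
Cell spans 0.0833333° lon × 0.0416667° lat. Centre is SW corner plus half of each.
latitude 67.9375, longitude -109.9583.

67.9375, -109.9583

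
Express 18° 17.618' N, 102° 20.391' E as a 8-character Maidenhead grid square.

OK18eh00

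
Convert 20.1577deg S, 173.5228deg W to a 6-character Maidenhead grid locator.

AG39fu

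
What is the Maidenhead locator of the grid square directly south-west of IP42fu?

IP42et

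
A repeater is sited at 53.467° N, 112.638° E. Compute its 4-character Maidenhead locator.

OO63

Add 180° to longitude and 90° to latitude: 292.64, 143.47.
Field: lon ⌊292.64/20⌋ = 14 → O; lat ⌊143.47/10⌋ = 14 → O.
Square: lon ⌊12.64/2⌋ = 6; lat ⌊3.47/1⌋ = 3.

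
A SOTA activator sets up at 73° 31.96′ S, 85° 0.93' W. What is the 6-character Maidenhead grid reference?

Offset from 180°W / 90°S: lon 94.9845°, lat 16.4673°.
Field (20°×10°, letters A–R): lon ⌊94.9845/20⌋ = 4 → E; lat ⌊16.4673/10⌋ = 1 → B.
Square (2°×1°, digits 0–9): lon ⌊14.9845/2⌋ = 7; lat ⌊6.4673/1⌋ = 6.
Subsquare (5′×2.5′, letters a–x): lon ⌊0.9845/0.0833333⌋ = 11 → l; lat ⌊0.4673/0.0416667⌋ = 11 → l.

EB76ll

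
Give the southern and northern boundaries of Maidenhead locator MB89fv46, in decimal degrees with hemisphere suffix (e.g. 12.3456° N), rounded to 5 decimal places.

70.10000° S, 70.09583° S

Field M=12, B=1: +12·20° lon, +1·10° lat → SW at lon 60°, lat -80°.
Square 8, 9: +8·2° lon, +9·1° lat → SW at lon 76°, lat -71°.
Subsquare f=5, v=21: +5·0.0833333° lon, +21·0.0416667° lat → SW at lon 76.4167°, lat -70.125°.
Extended square 4, 6: +4·0.00833333° lon, +6·0.00416667° lat → SW at lon 76.45°, lat -70.1°.
Cell spans 0.00833333° lon × 0.00416667° lat.
south 70.10000° S, north 70.09583° S.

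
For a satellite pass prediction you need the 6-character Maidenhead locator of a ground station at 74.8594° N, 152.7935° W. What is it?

Add 180° to longitude and 90° to latitude: 27.2065, 164.8594.
Field (20°×10°, letters A–R): 27.2065/20 → 1 → B, 164.8594/10 → 16 → Q; chars BQ.
Square (2°×1°, digits 0–9): 7.2065/2 → 3, 4.8594/1 → 4; chars 34.
Subsquare (5′×2.5′, letters a–x): 1.2065/0.0833333 → 14 → o, 0.8594/0.0416667 → 20 → u; chars ou.

BQ34ou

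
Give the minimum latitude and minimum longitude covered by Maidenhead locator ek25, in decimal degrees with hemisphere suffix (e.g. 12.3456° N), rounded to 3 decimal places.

Field E=4, K=10: +4·20° lon, +10·10° lat → SW at lon -100°, lat 10°.
Square 2, 5: +2·2° lon, +5·1° lat → SW at lon -96°, lat 15°.
latitude 15.000° N, longitude 96.000° W.

15.000° N, 96.000° W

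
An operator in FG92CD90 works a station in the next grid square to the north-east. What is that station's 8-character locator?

FG92dd01

Longitude extended square 9; +1 → 10, wraps to 0, carry into subsquare.
Longitude subsquare c = 2; +1 → 3 = d.
Latitude extended square 0; +1 → 1.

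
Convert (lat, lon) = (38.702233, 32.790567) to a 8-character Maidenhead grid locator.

Shift to the Maidenhead origin (180°W, 90°S): lon 212.79057, lat 128.70223.
Field (20°×10°, letters A–R): lon ⌊212.79057/20⌋ = 10 → K; lat ⌊128.70223/10⌋ = 12 → M.
Square (2°×1°, digits 0–9): lon ⌊12.79057/2⌋ = 6; lat ⌊8.70223/1⌋ = 8.
Subsquare (5′×2.5′, letters a–x): lon ⌊0.79057/0.0833333⌋ = 9 → j; lat ⌊0.70223/0.0416667⌋ = 16 → q.
Extended square (30″×15″, digits 0–9): lon ⌊0.04057/0.00833333⌋ = 4; lat ⌊0.03557/0.00416667⌋ = 8.

KM68jq48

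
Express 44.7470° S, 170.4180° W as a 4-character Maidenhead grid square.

AE45

Add 180° to longitude and 90° to latitude: 9.58, 45.25.
Field: lon ⌊9.58/20⌋ = 0 → A; lat ⌊45.25/10⌋ = 4 → E.
Square: lon ⌊9.58/2⌋ = 4; lat ⌊5.25/1⌋ = 5.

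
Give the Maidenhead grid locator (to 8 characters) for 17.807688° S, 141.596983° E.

QH02te16

Offset from 180°W / 90°S: lon 321.59698°, lat 72.19231°.
Field (20°×10°, letters A–R): lon ⌊321.59698/20⌋ = 16 → Q; lat ⌊72.19231/10⌋ = 7 → H.
Square (2°×1°, digits 0–9): lon ⌊1.59698/2⌋ = 0; lat ⌊2.19231/1⌋ = 2.
Subsquare (5′×2.5′, letters a–x): lon ⌊1.59698/0.0833333⌋ = 19 → t; lat ⌊0.19231/0.0416667⌋ = 4 → e.
Extended square (30″×15″, digits 0–9): lon ⌊0.01365/0.00833333⌋ = 1; lat ⌊0.02565/0.00416667⌋ = 6.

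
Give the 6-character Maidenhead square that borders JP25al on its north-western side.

JP15xm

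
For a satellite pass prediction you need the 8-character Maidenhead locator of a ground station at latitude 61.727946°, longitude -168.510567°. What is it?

Add 180° to longitude and 90° to latitude: 11.48943, 151.72795.
Field: lon ⌊11.48943/20⌋ = 0 → A; lat ⌊151.72795/10⌋ = 15 → P.
Square: lon ⌊11.48943/2⌋ = 5; lat ⌊1.72795/1⌋ = 1.
Subsquare: lon ⌊1.48943/0.0833333⌋ = 17 → r; lat ⌊0.72795/0.0416667⌋ = 17 → r.
Extended square: lon ⌊0.07277/0.00833333⌋ = 8; lat ⌊0.01961/0.00416667⌋ = 4.

AP51rr84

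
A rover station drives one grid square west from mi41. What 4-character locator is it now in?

MI31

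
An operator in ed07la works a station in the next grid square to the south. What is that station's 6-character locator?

Latitude subsquare a = 0; −1 → -1, wraps to 23 = x, carry into square.
Latitude square 7; −1 → 6.
The longitude characters are unchanged.

ED06lx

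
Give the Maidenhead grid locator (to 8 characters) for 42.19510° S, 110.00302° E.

OE57at03

Add 180° to longitude and 90° to latitude: 290.00302, 47.80490.
Field: lon ⌊290.00302/20⌋ = 14 → O; lat ⌊47.80490/10⌋ = 4 → E.
Square: lon ⌊10.00302/2⌋ = 5; lat ⌊7.80490/1⌋ = 7.
Subsquare: lon ⌊0.00302/0.0833333⌋ = 0 → a; lat ⌊0.80490/0.0416667⌋ = 19 → t.
Extended square: lon ⌊0.00302/0.00833333⌋ = 0; lat ⌊0.01323/0.00416667⌋ = 3.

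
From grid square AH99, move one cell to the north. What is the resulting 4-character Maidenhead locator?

AI90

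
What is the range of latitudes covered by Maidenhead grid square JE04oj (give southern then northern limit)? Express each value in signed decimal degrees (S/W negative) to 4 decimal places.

-45.6250, -45.5833

Field J=9, E=4: +9·20° lon, +4·10° lat → SW at lon 0°, lat -50°.
Square 0, 4: +0·2° lon, +4·1° lat → SW at lon 0°, lat -46°.
Subsquare o=14, j=9: +14·0.0833333° lon, +9·0.0416667° lat → SW at lon 1.16667°, lat -45.625°.
Cell spans 0.0833333° lon × 0.0416667° lat.
south -45.6250, north -45.5833.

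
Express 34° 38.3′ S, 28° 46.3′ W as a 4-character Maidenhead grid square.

Add 180° to longitude and 90° to latitude: 151.23, 55.36.
Field (20°×10°, letters A–R): lon ⌊151.23/20⌋ = 7 → H; lat ⌊55.36/10⌋ = 5 → F.
Square (2°×1°, digits 0–9): lon ⌊11.23/2⌋ = 5; lat ⌊5.36/1⌋ = 5.

HF55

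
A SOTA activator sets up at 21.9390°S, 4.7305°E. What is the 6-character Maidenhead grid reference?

JG28ib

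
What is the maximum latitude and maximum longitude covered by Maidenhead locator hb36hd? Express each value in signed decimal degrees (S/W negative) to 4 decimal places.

-73.8333, -33.3333

Field H=7, B=1: +7·20° lon, +1·10° lat → SW at lon -40°, lat -80°.
Square 3, 6: +3·2° lon, +6·1° lat → SW at lon -34°, lat -74°.
Subsquare h=7, d=3: +7·0.0833333° lon, +3·0.0416667° lat → SW at lon -33.4167°, lat -73.875°.
Cell spans 0.0833333° lon × 0.0416667° lat. NE corner is SW corner plus one full cell.
latitude -73.8333, longitude -33.3333.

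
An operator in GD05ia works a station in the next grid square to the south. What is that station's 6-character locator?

Latitude subsquare a = 0; −1 → -1, wraps to 23 = x, carry into square.
Latitude square 5; −1 → 4.
The longitude characters are unchanged.

GD04ix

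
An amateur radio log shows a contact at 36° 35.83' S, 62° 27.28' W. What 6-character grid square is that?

FF83sj

Add 180° to longitude and 90° to latitude: 117.5453, 53.4028.
Field: 117.5453/20 → 5 → F, 53.4028/10 → 5 → F; chars FF.
Square: 17.5453/2 → 8, 3.4028/1 → 3; chars 83.
Subsquare: 1.5453/0.0833333 → 18 → s, 0.4028/0.0416667 → 9 → j; chars sj.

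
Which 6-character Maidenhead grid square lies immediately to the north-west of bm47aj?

BM37xk

Longitude subsquare a = 0; −1 → -1, wraps to 23 = x, carry into square.
Longitude square 4; −1 → 3.
Latitude subsquare j = 9; +1 → 10 = k.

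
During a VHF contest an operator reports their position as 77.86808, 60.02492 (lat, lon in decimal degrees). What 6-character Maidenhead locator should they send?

Add 180° to longitude and 90° to latitude: 240.0249, 167.8681.
Field: 240.0249/20 → 12 → M, 167.8681/10 → 16 → Q; chars MQ.
Square: 0.0249/2 → 0, 7.8681/1 → 7; chars 07.
Subsquare: 0.0249/0.0833333 → 0 → a, 0.8681/0.0416667 → 20 → u; chars au.

MQ07au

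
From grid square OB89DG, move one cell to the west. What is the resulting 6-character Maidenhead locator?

OB89cg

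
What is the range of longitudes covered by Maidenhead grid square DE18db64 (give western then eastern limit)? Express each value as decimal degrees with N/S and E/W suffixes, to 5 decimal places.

117.70000° W, 117.69167° W

Field D=3, E=4: +3·20° lon, +4·10° lat → SW at lon -120°, lat -50°.
Square 1, 8: +1·2° lon, +8·1° lat → SW at lon -118°, lat -42°.
Subsquare d=3, b=1: +3·0.0833333° lon, +1·0.0416667° lat → SW at lon -117.75°, lat -41.9583°.
Extended square 6, 4: +6·0.00833333° lon, +4·0.00416667° lat → SW at lon -117.7°, lat -41.9417°.
Cell spans 0.00833333° lon × 0.00416667° lat.
west 117.70000° W, east 117.69167° W.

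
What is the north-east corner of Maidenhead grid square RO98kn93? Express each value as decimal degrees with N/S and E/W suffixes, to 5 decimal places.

Field R=17, O=14: +17·20° lon, +14·10° lat → SW at lon 160°, lat 50°.
Square 9, 8: +9·2° lon, +8·1° lat → SW at lon 178°, lat 58°.
Subsquare k=10, n=13: +10·0.0833333° lon, +13·0.0416667° lat → SW at lon 178.833°, lat 58.5417°.
Extended square 9, 3: +9·0.00833333° lon, +3·0.00416667° lat → SW at lon 178.908°, lat 58.5542°.
Cell spans 0.00833333° lon × 0.00416667° lat. NE corner is SW corner plus one full cell.
latitude 58.55833° N, longitude 178.91667° E.

58.55833° N, 178.91667° E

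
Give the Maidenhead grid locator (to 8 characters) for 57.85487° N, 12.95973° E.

JO67lu55

Shift to the Maidenhead origin (180°W, 90°S): lon 192.95973, lat 147.85487.
Field: 192.95973/20 → 9 → J, 147.85487/10 → 14 → O; chars JO.
Square: 12.95973/2 → 6, 7.85487/1 → 7; chars 67.
Subsquare: 0.95973/0.0833333 → 11 → l, 0.85487/0.0416667 → 20 → u; chars lu.
Extended square: 0.04306/0.00833333 → 5, 0.02154/0.00416667 → 5; chars 55.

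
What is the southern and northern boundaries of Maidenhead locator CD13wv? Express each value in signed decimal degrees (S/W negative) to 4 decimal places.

Field C=2, D=3: +2·20° lon, +3·10° lat → SW at lon -140°, lat -60°.
Square 1, 3: +1·2° lon, +3·1° lat → SW at lon -138°, lat -57°.
Subsquare w=22, v=21: +22·0.0833333° lon, +21·0.0416667° lat → SW at lon -136.167°, lat -56.125°.
Cell spans 0.0833333° lon × 0.0416667° lat.
south -56.1250, north -56.0833.

-56.1250, -56.0833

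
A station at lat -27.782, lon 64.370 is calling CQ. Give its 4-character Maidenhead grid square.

MG22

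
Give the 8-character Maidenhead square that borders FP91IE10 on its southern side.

Latitude extended square 0; −1 → -1, wraps to 9, carry into subsquare.
Latitude subsquare e = 4; −1 → 3 = d.
The longitude characters are unchanged.

FP91id19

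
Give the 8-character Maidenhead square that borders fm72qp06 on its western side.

FM72pp96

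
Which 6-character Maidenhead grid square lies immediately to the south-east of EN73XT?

EN83as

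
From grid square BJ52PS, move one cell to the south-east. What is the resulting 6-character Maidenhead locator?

BJ52qr

Longitude subsquare p = 15; +1 → 16 = q.
Latitude subsquare s = 18; −1 → 17 = r.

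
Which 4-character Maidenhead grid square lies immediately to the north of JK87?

Latitude square 7; +1 → 8.
The longitude characters are unchanged.

JK88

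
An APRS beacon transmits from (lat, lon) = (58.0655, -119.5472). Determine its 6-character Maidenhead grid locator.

Add 180° to longitude and 90° to latitude: 60.4528, 148.0655.
Field: lon ⌊60.4528/20⌋ = 3 → D; lat ⌊148.0655/10⌋ = 14 → O.
Square: lon ⌊0.4528/2⌋ = 0; lat ⌊8.0655/1⌋ = 8.
Subsquare: lon ⌊0.4528/0.0833333⌋ = 5 → f; lat ⌊0.0655/0.0416667⌋ = 1 → b.

DO08fb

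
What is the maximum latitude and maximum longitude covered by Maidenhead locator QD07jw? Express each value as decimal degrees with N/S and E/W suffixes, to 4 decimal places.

52.0417° S, 140.8333° E

Field Q=16, D=3: +16·20° lon, +3·10° lat → SW at lon 140°, lat -60°.
Square 0, 7: +0·2° lon, +7·1° lat → SW at lon 140°, lat -53°.
Subsquare j=9, w=22: +9·0.0833333° lon, +22·0.0416667° lat → SW at lon 140.75°, lat -52.0833°.
Cell spans 0.0833333° lon × 0.0416667° lat. NE corner is SW corner plus one full cell.
latitude 52.0417° S, longitude 140.8333° E.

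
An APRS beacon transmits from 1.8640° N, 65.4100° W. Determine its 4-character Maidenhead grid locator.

FJ71

Shift to the Maidenhead origin (180°W, 90°S): lon 114.59, lat 91.86.
Field: 114.59/20 → 5 → F, 91.86/10 → 9 → J; chars FJ.
Square: 14.59/2 → 7, 1.86/1 → 1; chars 71.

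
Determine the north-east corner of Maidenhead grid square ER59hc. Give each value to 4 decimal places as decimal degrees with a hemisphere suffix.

89.1250° N, 89.3333° W

Field E=4, R=17: +4·20° lon, +17·10° lat → SW at lon -100°, lat 80°.
Square 5, 9: +5·2° lon, +9·1° lat → SW at lon -90°, lat 89°.
Subsquare h=7, c=2: +7·0.0833333° lon, +2·0.0416667° lat → SW at lon -89.4167°, lat 89.0833°.
Cell spans 0.0833333° lon × 0.0416667° lat. NE corner is SW corner plus one full cell.
latitude 89.1250° N, longitude 89.3333° W.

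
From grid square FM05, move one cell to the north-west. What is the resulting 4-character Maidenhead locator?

EM96

Longitude square 0; −1 → -1, wraps to 9, carry into field.
Longitude field F = 5; −1 → 4 = E.
Latitude square 5; +1 → 6.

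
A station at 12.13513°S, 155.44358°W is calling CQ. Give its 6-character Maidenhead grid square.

BH27gu

Add 180° to longitude and 90° to latitude: 24.5564, 77.8649.
Field: lon ⌊24.5564/20⌋ = 1 → B; lat ⌊77.8649/10⌋ = 7 → H.
Square: lon ⌊4.5564/2⌋ = 2; lat ⌊7.8649/1⌋ = 7.
Subsquare: lon ⌊0.5564/0.0833333⌋ = 6 → g; lat ⌊0.8649/0.0416667⌋ = 20 → u.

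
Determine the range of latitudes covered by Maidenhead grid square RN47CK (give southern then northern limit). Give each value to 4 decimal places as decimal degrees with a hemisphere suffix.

47.4167° N, 47.4583° N

Field R=17, N=13: +17·20° lon, +13·10° lat → SW at lon 160°, lat 40°.
Square 4, 7: +4·2° lon, +7·1° lat → SW at lon 168°, lat 47°.
Subsquare c=2, k=10: +2·0.0833333° lon, +10·0.0416667° lat → SW at lon 168.167°, lat 47.4167°.
Cell spans 0.0833333° lon × 0.0416667° lat.
south 47.4167° N, north 47.4583° N.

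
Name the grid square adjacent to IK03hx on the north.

IK04ha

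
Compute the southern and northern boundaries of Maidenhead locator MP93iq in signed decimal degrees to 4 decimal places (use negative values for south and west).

63.6667, 63.7083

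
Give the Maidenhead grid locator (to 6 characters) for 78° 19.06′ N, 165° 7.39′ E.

RQ28nh

Add 180° to longitude and 90° to latitude: 345.1232, 168.3177.
Field: 345.1232/20 → 17 → R, 168.3177/10 → 16 → Q; chars RQ.
Square: 5.1232/2 → 2, 8.3177/1 → 8; chars 28.
Subsquare: 1.1232/0.0833333 → 13 → n, 0.3177/0.0416667 → 7 → h; chars nh.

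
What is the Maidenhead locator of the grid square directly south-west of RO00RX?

RO00qw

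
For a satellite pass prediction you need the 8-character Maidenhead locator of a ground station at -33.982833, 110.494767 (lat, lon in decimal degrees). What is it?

OF56fa94

Offset from 180°W / 90°S: lon 290.49477°, lat 56.01717°.
Field: lon ⌊290.49477/20⌋ = 14 → O; lat ⌊56.01717/10⌋ = 5 → F.
Square: lon ⌊10.49477/2⌋ = 5; lat ⌊6.01717/1⌋ = 6.
Subsquare: lon ⌊0.49477/0.0833333⌋ = 5 → f; lat ⌊0.01717/0.0416667⌋ = 0 → a.
Extended square: lon ⌊0.07810/0.00833333⌋ = 9; lat ⌊0.01717/0.00416667⌋ = 4.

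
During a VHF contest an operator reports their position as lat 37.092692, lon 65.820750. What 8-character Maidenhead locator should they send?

Add 180° to longitude and 90° to latitude: 245.82075, 127.09269.
Field: lon ⌊245.82075/20⌋ = 12 → M; lat ⌊127.09269/10⌋ = 12 → M.
Square: lon ⌊5.82075/2⌋ = 2; lat ⌊7.09269/1⌋ = 7.
Subsquare: lon ⌊1.82075/0.0833333⌋ = 21 → v; lat ⌊0.09269/0.0416667⌋ = 2 → c.
Extended square: lon ⌊0.07075/0.00833333⌋ = 8; lat ⌊0.00936/0.00416667⌋ = 2.

MM27vc82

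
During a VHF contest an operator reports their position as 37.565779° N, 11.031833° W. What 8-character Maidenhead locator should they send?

Add 180° to longitude and 90° to latitude: 168.96817, 127.56578.
Field: lon ⌊168.96817/20⌋ = 8 → I; lat ⌊127.56578/10⌋ = 12 → M.
Square: lon ⌊8.96817/2⌋ = 4; lat ⌊7.56578/1⌋ = 7.
Subsquare: lon ⌊0.96817/0.0833333⌋ = 11 → l; lat ⌊0.56578/0.0416667⌋ = 13 → n.
Extended square: lon ⌊0.05150/0.00833333⌋ = 6; lat ⌊0.02411/0.00416667⌋ = 5.

IM47ln65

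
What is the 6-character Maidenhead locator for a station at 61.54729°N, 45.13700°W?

GP71kn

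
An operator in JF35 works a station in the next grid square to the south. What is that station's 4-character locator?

JF34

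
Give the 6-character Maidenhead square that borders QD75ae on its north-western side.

QD65xf

Longitude subsquare a = 0; −1 → -1, wraps to 23 = x, carry into square.
Longitude square 7; −1 → 6.
Latitude subsquare e = 4; +1 → 5 = f.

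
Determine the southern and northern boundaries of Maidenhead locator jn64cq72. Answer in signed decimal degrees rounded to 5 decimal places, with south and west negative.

Field J=9, N=13: +9·20° lon, +13·10° lat → SW at lon 0°, lat 40°.
Square 6, 4: +6·2° lon, +4·1° lat → SW at lon 12°, lat 44°.
Subsquare c=2, q=16: +2·0.0833333° lon, +16·0.0416667° lat → SW at lon 12.1667°, lat 44.6667°.
Extended square 7, 2: +7·0.00833333° lon, +2·0.00416667° lat → SW at lon 12.225°, lat 44.675°.
Cell spans 0.00833333° lon × 0.00416667° lat.
south 44.67500, north 44.67917.

44.67500, 44.67917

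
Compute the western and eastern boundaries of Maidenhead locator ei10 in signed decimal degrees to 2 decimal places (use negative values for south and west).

Field E=4, I=8: +4·20° lon, +8·10° lat → SW at lon -100°, lat -10°.
Square 1, 0: +1·2° lon, +0·1° lat → SW at lon -98°, lat -10°.
Cell spans 2° lon × 1° lat.
west -98.00, east -96.00.

-98.00, -96.00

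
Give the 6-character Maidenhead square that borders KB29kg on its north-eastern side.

Longitude subsquare k = 10; +1 → 11 = l.
Latitude subsquare g = 6; +1 → 7 = h.

KB29lh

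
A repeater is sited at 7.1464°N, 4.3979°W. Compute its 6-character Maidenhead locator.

Add 180° to longitude and 90° to latitude: 175.6021, 97.1464.
Field: lon ⌊175.6021/20⌋ = 8 → I; lat ⌊97.1464/10⌋ = 9 → J.
Square: lon ⌊15.6021/2⌋ = 7; lat ⌊7.1464/1⌋ = 7.
Subsquare: lon ⌊1.6021/0.0833333⌋ = 19 → t; lat ⌊0.1464/0.0416667⌋ = 3 → d.

IJ77td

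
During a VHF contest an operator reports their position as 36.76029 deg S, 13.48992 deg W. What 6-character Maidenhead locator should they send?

Add 180° to longitude and 90° to latitude: 166.5101, 53.2397.
Field (20°×10°, letters A–R): 166.5101/20 → 8 → I, 53.2397/10 → 5 → F; chars IF.
Square (2°×1°, digits 0–9): 6.5101/2 → 3, 3.2397/1 → 3; chars 33.
Subsquare (5′×2.5′, letters a–x): 0.5101/0.0833333 → 6 → g, 0.2397/0.0416667 → 5 → f; chars gf.

IF33gf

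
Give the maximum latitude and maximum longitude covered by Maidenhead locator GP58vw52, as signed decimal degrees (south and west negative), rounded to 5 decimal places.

68.92917, -48.20000

Field G=6, P=15: +6·20° lon, +15·10° lat → SW at lon -60°, lat 60°.
Square 5, 8: +5·2° lon, +8·1° lat → SW at lon -50°, lat 68°.
Subsquare v=21, w=22: +21·0.0833333° lon, +22·0.0416667° lat → SW at lon -48.25°, lat 68.9167°.
Extended square 5, 2: +5·0.00833333° lon, +2·0.00416667° lat → SW at lon -48.2083°, lat 68.925°.
Cell spans 0.00833333° lon × 0.00416667° lat. NE corner is SW corner plus one full cell.
latitude 68.92917, longitude -48.20000.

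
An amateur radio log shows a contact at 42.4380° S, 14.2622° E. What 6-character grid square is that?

JE77dn

Shift to the Maidenhead origin (180°W, 90°S): lon 194.2622, lat 47.5620.
Field: 194.2622/20 → 9 → J, 47.5620/10 → 4 → E; chars JE.
Square: 14.2622/2 → 7, 7.5620/1 → 7; chars 77.
Subsquare: 0.2622/0.0833333 → 3 → d, 0.5620/0.0416667 → 13 → n; chars dn.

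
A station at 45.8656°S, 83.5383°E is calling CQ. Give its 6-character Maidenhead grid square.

Add 180° to longitude and 90° to latitude: 263.5383, 44.1344.
Field: lon ⌊263.5383/20⌋ = 13 → N; lat ⌊44.1344/10⌋ = 4 → E.
Square: lon ⌊3.5383/2⌋ = 1; lat ⌊4.1344/1⌋ = 4.
Subsquare: lon ⌊1.5383/0.0833333⌋ = 18 → s; lat ⌊0.1344/0.0416667⌋ = 3 → d.

NE14sd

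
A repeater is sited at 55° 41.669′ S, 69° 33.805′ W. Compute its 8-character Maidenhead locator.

Add 180° to longitude and 90° to latitude: 110.43658, 34.30552.
Field (20°×10°, letters A–R): 110.43658/20 → 5 → F, 34.30552/10 → 3 → D; chars FD.
Square (2°×1°, digits 0–9): 10.43658/2 → 5, 4.30552/1 → 4; chars 54.
Subsquare (5′×2.5′, letters a–x): 0.43658/0.0833333 → 5 → f, 0.30552/0.0416667 → 7 → h; chars fh.
Extended square (30″×15″, digits 0–9): 0.01992/0.00833333 → 2, 0.01385/0.00416667 → 3; chars 23.

FD54fh23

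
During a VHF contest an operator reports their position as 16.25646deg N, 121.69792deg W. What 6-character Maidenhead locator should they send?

CK96dg

Add 180° to longitude and 90° to latitude: 58.3021, 106.2565.
Field: 58.3021/20 → 2 → C, 106.2565/10 → 10 → K; chars CK.
Square: 18.3021/2 → 9, 6.2565/1 → 6; chars 96.
Subsquare: 0.3021/0.0833333 → 3 → d, 0.2565/0.0416667 → 6 → g; chars dg.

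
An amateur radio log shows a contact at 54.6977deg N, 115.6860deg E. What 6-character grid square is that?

Offset from 180°W / 90°S: lon 295.6860°, lat 144.6977°.
Field: 295.6860/20 → 14 → O, 144.6977/10 → 14 → O; chars OO.
Square: 15.6860/2 → 7, 4.6977/1 → 4; chars 74.
Subsquare: 1.6860/0.0833333 → 20 → u, 0.6977/0.0416667 → 16 → q; chars uq.

OO74uq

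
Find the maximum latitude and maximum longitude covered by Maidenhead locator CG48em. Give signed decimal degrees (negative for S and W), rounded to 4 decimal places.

-21.4583, -131.5833

Field C=2, G=6: +2·20° lon, +6·10° lat → SW at lon -140°, lat -30°.
Square 4, 8: +4·2° lon, +8·1° lat → SW at lon -132°, lat -22°.
Subsquare e=4, m=12: +4·0.0833333° lon, +12·0.0416667° lat → SW at lon -131.667°, lat -21.5°.
Cell spans 0.0833333° lon × 0.0416667° lat. NE corner is SW corner plus one full cell.
latitude -21.4583, longitude -131.5833.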